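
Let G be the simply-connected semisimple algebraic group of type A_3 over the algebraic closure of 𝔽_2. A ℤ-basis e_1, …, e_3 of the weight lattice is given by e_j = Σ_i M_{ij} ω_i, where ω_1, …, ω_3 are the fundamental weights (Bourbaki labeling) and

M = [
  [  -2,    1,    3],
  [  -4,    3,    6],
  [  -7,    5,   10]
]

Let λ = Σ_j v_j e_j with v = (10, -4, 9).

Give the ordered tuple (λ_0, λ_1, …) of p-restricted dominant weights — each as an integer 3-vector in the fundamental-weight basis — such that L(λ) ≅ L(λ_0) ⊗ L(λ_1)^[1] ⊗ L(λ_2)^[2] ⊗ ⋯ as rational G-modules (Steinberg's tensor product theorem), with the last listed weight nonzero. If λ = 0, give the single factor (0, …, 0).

((1, 0, 0), (1, 1, 0))

ω-coordinates c = M·v, v = (10, -4, 9):
  c_1 = (-2)·(10) + (1)·(-4) + 3·9 = 3
  c_2 = (-4)·(10) + (3)·(-4) + 6·9 = 2
  c_3 = (-7)·(10) + (5)·(-4) + 10·9 = 0
p = 2; digits c_i = Σ_j d_{ij}·2^j, 0 ≤ d_{ij} < 2:
  c_1 = 3 = 1·2^0 + 1·2^1
  c_2 = 2 = 0·2^0 + 1·2^1
  c_3 = 0
Factor λ_0 = (1, 0, 0)
Factor λ_1 = (1, 1, 0)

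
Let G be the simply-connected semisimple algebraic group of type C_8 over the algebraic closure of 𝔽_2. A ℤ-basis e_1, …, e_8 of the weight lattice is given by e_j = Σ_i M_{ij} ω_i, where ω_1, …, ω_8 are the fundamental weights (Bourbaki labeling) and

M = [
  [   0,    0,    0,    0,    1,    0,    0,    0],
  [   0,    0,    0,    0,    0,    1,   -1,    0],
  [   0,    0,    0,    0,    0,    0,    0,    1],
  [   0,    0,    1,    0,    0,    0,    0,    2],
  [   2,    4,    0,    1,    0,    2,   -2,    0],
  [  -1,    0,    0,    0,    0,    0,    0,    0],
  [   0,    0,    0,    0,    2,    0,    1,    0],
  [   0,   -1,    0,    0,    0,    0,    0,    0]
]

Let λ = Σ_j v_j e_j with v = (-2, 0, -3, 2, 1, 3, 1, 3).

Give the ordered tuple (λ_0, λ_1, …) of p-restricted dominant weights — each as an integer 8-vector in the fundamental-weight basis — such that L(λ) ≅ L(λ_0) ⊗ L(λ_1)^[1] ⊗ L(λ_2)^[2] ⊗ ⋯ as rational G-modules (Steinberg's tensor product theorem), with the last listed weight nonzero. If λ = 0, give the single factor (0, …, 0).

((1, 0, 1, 1, 0, 0, 1, 0), (0, 1, 1, 1, 1, 1, 1, 0))

Converting to the ω-basis (c_i = row i of M dotted with v = (-2, 0, -3, 2, 1, 3, 1, 3)):
  c_1 = (0)·(-2) + (0)·(0) + (0)·(-3) + (0)·(2) + (1)·(1) + (0)·(3) + (0)·(1) + (0)·(3) = 1
  c_2 = (0)·(-2) + (0)·(0) + (0)·(-3) + (0)·(2) + (0)·(1) + (1)·(3) + (-1)·(1) + (0)·(3) = 2
  c_3 = (0)·(-2) + (0)·(0) + (0)·(-3) + (0)·(2) + (0)·(1) + (0)·(3) + (0)·(1) + (1)·(3) = 3
  c_4 = (0)·(-2) + (0)·(0) + (1)·(-3) + (0)·(2) + (0)·(1) + (0)·(3) + (0)·(1) + (2)·(3) = 3
  c_5 = (2)·(-2) + (4)·(0) + (0)·(-3) + (1)·(2) + (0)·(1) + (2)·(3) + (-2)·(1) + (0)·(3) = 2
  c_6 = (-1)·(-2) + (0)·(0) + (0)·(-3) + (0)·(2) + (0)·(1) + (0)·(3) + (0)·(1) + (0)·(3) = 2
  c_7 = (0)·(-2) + (0)·(0) + (0)·(-3) + (0)·(2) + (2)·(1) + (0)·(3) + (1)·(1) + (0)·(3) = 3
  c_8 = (0)·(-2) + (-1)·(0) + (0)·(-3) + (0)·(2) + (0)·(1) + (0)·(3) + (0)·(1) + (0)·(3) = 0
Writing each c_i in base p = 2:
  c_1 = 1 = 1·2^0
  c_2 = 2 = 0·2^0 + 1·2^1
  c_3 = 3 = 1·2^0 + 1·2^1
  c_4 = 3 = 1·2^0 + 1·2^1
  c_5 = 2 = 0·2^0 + 1·2^1
  c_6 = 2 = 0·2^0 + 1·2^1
  c_7 = 3 = 1·2^0 + 1·2^1
  c_8 = 0
λ_0 = (1, 0, 1, 1, 0, 0, 1, 0)
λ_1 = (0, 1, 1, 1, 1, 1, 1, 0)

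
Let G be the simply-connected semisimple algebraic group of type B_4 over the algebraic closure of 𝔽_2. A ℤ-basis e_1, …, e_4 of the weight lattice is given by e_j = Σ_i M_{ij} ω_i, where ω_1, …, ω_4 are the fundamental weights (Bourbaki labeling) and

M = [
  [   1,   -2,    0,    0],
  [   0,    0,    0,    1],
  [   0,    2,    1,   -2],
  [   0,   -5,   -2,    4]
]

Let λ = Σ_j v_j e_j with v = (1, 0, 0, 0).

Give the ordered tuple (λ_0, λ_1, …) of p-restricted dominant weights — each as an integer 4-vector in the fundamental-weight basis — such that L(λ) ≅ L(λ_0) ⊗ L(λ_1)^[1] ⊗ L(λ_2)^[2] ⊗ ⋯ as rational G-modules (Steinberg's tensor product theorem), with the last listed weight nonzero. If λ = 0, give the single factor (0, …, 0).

((1, 0, 0, 0),)

Change of basis e → ω: c = M·v where v = (1, 0, 0, 0):
  c_1 = 1·1 + (-2)·(0) + 0·0 + 0·0 = 1
  c_2 = 0·1 + 0·0 + 0·0 + 1·0 = 0
  c_3 = 0·1 + 2·0 + 1·0 + (-2)·(0) = 0
  c_4 = 0·1 + (-5)·(0) + (-2)·(0) + 4·0 = 0
p = 2; digits c_i = Σ_j d_{ij}·2^j, 0 ≤ d_{ij} < 2:
  c_1 = 1 = 1·2^0
  c_2 = 0
  c_3 = 0
  c_4 = 0
p-restricted factor λ_0 = (1, 0, 0, 0)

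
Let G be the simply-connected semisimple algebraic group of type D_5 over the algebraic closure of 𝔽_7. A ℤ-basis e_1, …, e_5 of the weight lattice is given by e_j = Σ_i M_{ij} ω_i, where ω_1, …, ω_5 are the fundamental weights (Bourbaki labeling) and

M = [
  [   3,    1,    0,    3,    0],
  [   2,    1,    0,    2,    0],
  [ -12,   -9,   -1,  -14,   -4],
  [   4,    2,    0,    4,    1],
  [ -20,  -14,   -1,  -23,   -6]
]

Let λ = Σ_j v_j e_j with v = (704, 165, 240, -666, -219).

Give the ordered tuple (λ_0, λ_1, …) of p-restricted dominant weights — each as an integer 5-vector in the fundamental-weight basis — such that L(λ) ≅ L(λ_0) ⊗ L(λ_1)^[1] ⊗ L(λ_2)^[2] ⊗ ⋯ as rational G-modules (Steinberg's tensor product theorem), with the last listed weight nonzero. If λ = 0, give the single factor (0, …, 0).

Compute c_i = Σ_j M_{ij} v_j with v = (704, 165, 240, -666, -219):
  c_1 = (3)·(704) + (1)·(165) + (0)·(240) + (3)·(-666) + (0)·(-219) = 279
  c_2 = (2)·(704) + (1)·(165) + (0)·(240) + (2)·(-666) + (0)·(-219) = 241
  c_3 = (-12)·(704) + (-9)·(165) + (-1)·(240) + (-14)·(-666) + (-4)·(-219) = 27
  c_4 = (4)·(704) + (2)·(165) + (0)·(240) + (4)·(-666) + (1)·(-219) = 263
  c_5 = (-20)·(704) + (-14)·(165) + (-1)·(240) + (-23)·(-666) + (-6)·(-219) = 2
Expand coordinatewise in base 7:
  c_1 = 279 = 6·7^0 + 4·7^1 + 5·7^2
  c_2 = 241 = 3·7^0 + 6·7^1 + 4·7^2
  c_3 = 27 = 6·7^0 + 3·7^1
  c_4 = 263 = 4·7^0 + 2·7^1 + 5·7^2
  c_5 = 2 = 2·7^0
λ_0 = (6, 3, 6, 4, 2)
λ_1 = (4, 6, 3, 2, 0)
λ_2 = (5, 4, 0, 5, 0)

((6, 3, 6, 4, 2), (4, 6, 3, 2, 0), (5, 4, 0, 5, 0))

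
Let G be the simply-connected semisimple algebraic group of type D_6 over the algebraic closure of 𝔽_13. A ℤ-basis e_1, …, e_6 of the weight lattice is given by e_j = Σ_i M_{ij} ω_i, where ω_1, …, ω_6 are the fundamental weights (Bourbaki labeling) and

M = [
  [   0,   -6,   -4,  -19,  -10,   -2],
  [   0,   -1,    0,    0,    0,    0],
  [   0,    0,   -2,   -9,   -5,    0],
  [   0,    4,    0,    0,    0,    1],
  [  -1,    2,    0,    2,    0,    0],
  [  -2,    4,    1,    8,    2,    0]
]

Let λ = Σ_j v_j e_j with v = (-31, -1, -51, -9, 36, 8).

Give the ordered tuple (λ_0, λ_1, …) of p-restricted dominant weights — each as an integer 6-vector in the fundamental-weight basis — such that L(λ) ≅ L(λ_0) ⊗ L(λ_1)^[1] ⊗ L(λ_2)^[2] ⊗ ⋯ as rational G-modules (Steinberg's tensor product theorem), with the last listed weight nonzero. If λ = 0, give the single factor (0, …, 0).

In the fundamental-weight basis, λ has coordinates c = M·v (v = (-31, -1, -51, -9, 36, 8)):
  c_1 = (0)·(-31) + (-6)·(-1) + (-4)·(-51) + (-19)·(-9) + (-10)·(36) + (-2)·(8) = 5
  c_2 = (0)·(-31) + (-1)·(-1) + (0)·(-51) + (0)·(-9) + 0·36 + 0·8 = 1
  c_3 = (0)·(-31) + (0)·(-1) + (-2)·(-51) + (-9)·(-9) + (-5)·(36) + 0·8 = 3
  c_4 = (0)·(-31) + (4)·(-1) + (0)·(-51) + (0)·(-9) + 0·36 + 1·8 = 4
  c_5 = (-1)·(-31) + (2)·(-1) + (0)·(-51) + (2)·(-9) + 0·36 + 0·8 = 11
  c_6 = (-2)·(-31) + (4)·(-1) + (1)·(-51) + (8)·(-9) + 2·36 + 0·8 = 7
Base-13 expansion of each c_i:
  c_1 = 5 = 5·13^0
  c_2 = 1 = 1·13^0
  c_3 = 3 = 3·13^0
  c_4 = 4 = 4·13^0
  c_5 = 11 = 11·13^0
  c_6 = 7 = 7·13^0
p-restricted factor λ_0 = (5, 1, 3, 4, 11, 7)

((5, 1, 3, 4, 11, 7),)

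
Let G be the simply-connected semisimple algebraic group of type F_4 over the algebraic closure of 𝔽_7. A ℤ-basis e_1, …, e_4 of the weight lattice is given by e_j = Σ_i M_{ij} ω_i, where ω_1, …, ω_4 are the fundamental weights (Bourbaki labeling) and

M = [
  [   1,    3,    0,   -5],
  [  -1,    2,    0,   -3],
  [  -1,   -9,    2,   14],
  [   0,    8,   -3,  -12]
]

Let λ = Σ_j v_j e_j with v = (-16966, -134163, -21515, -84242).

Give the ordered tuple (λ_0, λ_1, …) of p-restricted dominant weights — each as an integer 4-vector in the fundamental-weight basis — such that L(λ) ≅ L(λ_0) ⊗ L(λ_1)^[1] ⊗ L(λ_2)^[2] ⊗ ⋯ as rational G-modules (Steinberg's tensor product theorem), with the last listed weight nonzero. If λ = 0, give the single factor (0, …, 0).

Compute c_i = Σ_j M_{ij} v_j with v = (-16966, -134163, -21515, -84242):
  c_1 = (1)·(-16966) + (3)·(-134163) + (0)·(-21515) + (-5)·(-84242) = 1755
  c_2 = (-1)·(-16966) + (2)·(-134163) + (0)·(-21515) + (-3)·(-84242) = 1366
  c_3 = (-1)·(-16966) + (-9)·(-134163) + (2)·(-21515) + (14)·(-84242) = 2015
  c_4 = (0)·(-16966) + (8)·(-134163) + (-3)·(-21515) + (-12)·(-84242) = 2145
Expand coordinatewise in base 7:
  c_1 = 1755 = 5·7^0 + 5·7^1 + 0·7^2 + 5·7^3
  c_2 = 1366 = 1·7^0 + 6·7^1 + 6·7^2 + 3·7^3
  c_3 = 2015 = 6·7^0 + 0·7^1 + 6·7^2 + 5·7^3
  c_4 = 2145 = 3·7^0 + 5·7^1 + 1·7^2 + 6·7^3
λ_0 = (5, 1, 6, 3)
λ_1 = (5, 6, 0, 5)
λ_2 = (0, 6, 6, 1)
λ_3 = (5, 3, 5, 6)

((5, 1, 6, 3), (5, 6, 0, 5), (0, 6, 6, 1), (5, 3, 5, 6))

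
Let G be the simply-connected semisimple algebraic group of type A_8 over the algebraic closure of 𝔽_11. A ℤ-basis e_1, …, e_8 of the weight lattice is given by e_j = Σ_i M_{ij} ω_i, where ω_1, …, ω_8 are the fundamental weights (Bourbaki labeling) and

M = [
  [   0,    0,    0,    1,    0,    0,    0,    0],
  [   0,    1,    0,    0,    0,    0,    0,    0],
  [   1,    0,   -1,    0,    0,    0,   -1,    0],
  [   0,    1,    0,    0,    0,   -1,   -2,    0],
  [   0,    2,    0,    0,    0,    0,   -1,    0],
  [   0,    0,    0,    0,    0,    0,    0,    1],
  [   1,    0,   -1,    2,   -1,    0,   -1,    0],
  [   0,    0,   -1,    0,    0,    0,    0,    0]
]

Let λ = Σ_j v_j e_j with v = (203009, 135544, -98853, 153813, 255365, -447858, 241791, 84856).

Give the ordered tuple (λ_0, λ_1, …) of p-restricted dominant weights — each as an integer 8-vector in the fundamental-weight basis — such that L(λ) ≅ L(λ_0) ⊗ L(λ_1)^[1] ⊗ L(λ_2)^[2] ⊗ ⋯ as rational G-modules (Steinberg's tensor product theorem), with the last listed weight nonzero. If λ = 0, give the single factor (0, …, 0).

Change of basis e → ω: c = M·v where v = (203009, 135544, -98853, 153813, 255365, -447858, 241791, 84856):
  c_1 = (0)·(203009) + (0)·(135544) + (0)·(-98853) + (1)·(153813) + (0)·(255365) + (0)·(-447858) + (0)·(241791) + (0)·(84856) = 153813
  c_2 = (0)·(203009) + (1)·(135544) + (0)·(-98853) + (0)·(153813) + (0)·(255365) + (0)·(-447858) + (0)·(241791) + (0)·(84856) = 135544
  c_3 = (1)·(203009) + (0)·(135544) + (-1)·(-98853) + (0)·(153813) + (0)·(255365) + (0)·(-447858) + (-1)·(241791) + (0)·(84856) = 60071
  c_4 = (0)·(203009) + (1)·(135544) + (0)·(-98853) + (0)·(153813) + (0)·(255365) + (-1)·(-447858) + (-2)·(241791) + (0)·(84856) = 99820
  c_5 = (0)·(203009) + (2)·(135544) + (0)·(-98853) + (0)·(153813) + (0)·(255365) + (0)·(-447858) + (-1)·(241791) + (0)·(84856) = 29297
  c_6 = (0)·(203009) + (0)·(135544) + (0)·(-98853) + (0)·(153813) + (0)·(255365) + (0)·(-447858) + (0)·(241791) + (1)·(84856) = 84856
  c_7 = (1)·(203009) + (0)·(135544) + (-1)·(-98853) + (2)·(153813) + (-1)·(255365) + (0)·(-447858) + (-1)·(241791) + (0)·(84856) = 112332
  c_8 = (0)·(203009) + (0)·(135544) + (-1)·(-98853) + (0)·(153813) + (0)·(255365) + (0)·(-447858) + (0)·(241791) + (0)·(84856) = 98853
Expand coordinatewise in base 11:
  c_1 = 153813 = 0·11^0 + 2·11^1 + 6·11^2 + 5·11^3 + 10·11^4
  c_2 = 135544 = 2·11^0 + 2·11^1 + 9·11^2 + 2·11^3 + 9·11^4
  c_3 = 60071 = 0·11^0 + 5·11^1 + 1·11^2 + 1·11^3 + 4·11^4
  c_4 = 99820 = 6·11^0 + 10·11^1 + 10·11^2 + 8·11^3 + 6·11^4
  c_5 = 29297 = 4·11^0 + 1·11^1 + 0·11^2 + 0·11^3 + 2·11^4
  c_6 = 84856 = 2·11^0 + 3·11^1 + 8·11^2 + 8·11^3 + 5·11^4
  c_7 = 112332 = 0·11^0 + 4·11^1 + 4·11^2 + 7·11^3 + 7·11^4
  c_8 = 98853 = 7·11^0 + 10·11^1 + 2·11^2 + 8·11^3 + 6·11^4
λ_0 = (0, 2, 0, 6, 4, 2, 0, 7)
λ_1 = (2, 2, 5, 10, 1, 3, 4, 10)
λ_2 = (6, 9, 1, 10, 0, 8, 4, 2)
λ_3 = (5, 2, 1, 8, 0, 8, 7, 8)
λ_4 = (10, 9, 4, 6, 2, 5, 7, 6)

((0, 2, 0, 6, 4, 2, 0, 7), (2, 2, 5, 10, 1, 3, 4, 10), (6, 9, 1, 10, 0, 8, 4, 2), (5, 2, 1, 8, 0, 8, 7, 8), (10, 9, 4, 6, 2, 5, 7, 6))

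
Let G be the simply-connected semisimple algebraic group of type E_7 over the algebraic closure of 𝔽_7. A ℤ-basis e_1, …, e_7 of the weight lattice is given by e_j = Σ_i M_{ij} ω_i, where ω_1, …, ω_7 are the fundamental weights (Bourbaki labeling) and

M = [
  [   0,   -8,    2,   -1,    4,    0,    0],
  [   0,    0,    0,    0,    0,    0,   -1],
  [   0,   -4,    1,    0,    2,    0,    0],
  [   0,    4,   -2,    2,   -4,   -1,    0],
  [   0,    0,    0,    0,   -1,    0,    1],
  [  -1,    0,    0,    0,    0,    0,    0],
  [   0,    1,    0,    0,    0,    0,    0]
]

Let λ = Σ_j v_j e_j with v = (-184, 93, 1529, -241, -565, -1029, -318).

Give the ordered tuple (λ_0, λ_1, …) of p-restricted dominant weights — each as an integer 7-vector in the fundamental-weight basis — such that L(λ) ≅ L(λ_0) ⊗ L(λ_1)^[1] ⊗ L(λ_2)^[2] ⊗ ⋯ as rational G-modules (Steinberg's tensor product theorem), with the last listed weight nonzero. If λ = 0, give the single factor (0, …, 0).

((1, 3, 6, 2, 2, 2, 2), (0, 3, 3, 3, 0, 5, 6), (6, 6, 0, 2, 5, 3, 1))

In the fundamental-weight basis, λ has coordinates c = M·v (v = (-184, 93, 1529, -241, -565, -1029, -318)):
  c_1 = 0*-184 + -8*93 + 2*1529 + -1*-241 + 4*-565 + 0*-1029 + 0*-318 = 295
  c_2 = 0*-184 + 0*93 + 0*1529 + 0*-241 + 0*-565 + 0*-1029 + -1*-318 = 318
  c_3 = 0*-184 + -4*93 + 1*1529 + 0*-241 + 2*-565 + 0*-1029 + 0*-318 = 27
  c_4 = 0*-184 + 4*93 + -2*1529 + 2*-241 + -4*-565 + -1*-1029 + 0*-318 = 121
  c_5 = 0*-184 + 0*93 + 0*1529 + 0*-241 + -1*-565 + 0*-1029 + 1*-318 = 247
  c_6 = -1*-184 + 0*93 + 0*1529 + 0*-241 + 0*-565 + 0*-1029 + 0*-318 = 184
  c_7 = 0*-184 + 1*93 + 0*1529 + 0*-241 + 0*-565 + 0*-1029 + 0*-318 = 93
Writing each c_i in base p = 7:
  c_1 = 295 = 1·7^0 + 0·7^1 + 6·7^2
  c_2 = 318 = 3·7^0 + 3·7^1 + 6·7^2
  c_3 = 27 = 6·7^0 + 3·7^1
  c_4 = 121 = 2·7^0 + 3·7^1 + 2·7^2
  c_5 = 247 = 2·7^0 + 0·7^1 + 5·7^2
  c_6 = 184 = 2·7^0 + 5·7^1 + 3·7^2
  c_7 = 93 = 2·7^0 + 6·7^1 + 1·7^2
λ_0 = (1, 3, 6, 2, 2, 2, 2)
λ_1 = (0, 3, 3, 3, 0, 5, 6)
λ_2 = (6, 6, 0, 2, 5, 3, 1)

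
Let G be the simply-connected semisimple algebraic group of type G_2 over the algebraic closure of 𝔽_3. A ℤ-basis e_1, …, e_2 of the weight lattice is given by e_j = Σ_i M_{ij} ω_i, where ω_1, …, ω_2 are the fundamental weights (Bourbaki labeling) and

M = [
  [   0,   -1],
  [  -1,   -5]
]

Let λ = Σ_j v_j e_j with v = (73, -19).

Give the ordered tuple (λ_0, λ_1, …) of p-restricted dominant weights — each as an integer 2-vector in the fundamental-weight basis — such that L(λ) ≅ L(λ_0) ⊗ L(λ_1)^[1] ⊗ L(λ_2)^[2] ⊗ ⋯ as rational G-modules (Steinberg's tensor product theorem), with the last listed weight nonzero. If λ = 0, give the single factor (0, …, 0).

((1, 1), (0, 1), (2, 2))

Compute c_i = Σ_j M_{ij} v_j with v = (73, -19):
  c_1 = 0*73 + -1*-19 = 19
  c_2 = -1*73 + -5*-19 = 22
Expand coordinatewise in base 3:
  c_1 = 19 = 1·3^0 + 0·3^1 + 2·3^2
  c_2 = 22 = 1·3^0 + 1·3^1 + 2·3^2
λ_0 = (1, 1)
λ_1 = (0, 1)
λ_2 = (2, 2)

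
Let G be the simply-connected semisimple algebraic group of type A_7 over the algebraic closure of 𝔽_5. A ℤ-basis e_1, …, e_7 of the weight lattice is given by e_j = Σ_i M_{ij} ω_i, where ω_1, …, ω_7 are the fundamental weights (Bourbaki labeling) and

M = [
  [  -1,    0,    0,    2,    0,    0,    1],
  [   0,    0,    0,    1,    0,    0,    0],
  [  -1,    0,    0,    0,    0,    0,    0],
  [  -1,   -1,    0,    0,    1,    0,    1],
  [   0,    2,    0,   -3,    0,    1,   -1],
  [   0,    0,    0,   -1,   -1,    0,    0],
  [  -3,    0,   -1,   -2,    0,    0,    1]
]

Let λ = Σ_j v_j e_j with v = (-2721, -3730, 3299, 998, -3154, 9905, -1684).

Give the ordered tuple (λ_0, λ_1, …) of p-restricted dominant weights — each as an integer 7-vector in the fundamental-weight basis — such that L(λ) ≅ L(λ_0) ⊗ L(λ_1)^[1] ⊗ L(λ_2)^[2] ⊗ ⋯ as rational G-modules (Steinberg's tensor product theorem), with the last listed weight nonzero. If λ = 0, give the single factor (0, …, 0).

((3, 3, 1, 3, 0, 1, 4), (1, 4, 4, 2, 2, 1, 1), (1, 4, 3, 4, 0, 1, 2), (4, 2, 1, 2, 4, 2, 4), (4, 1, 4, 2, 1, 3, 1))

Converting to the ω-basis (c_i = row i of M dotted with v = (-2721, -3730, 3299, 998, -3154, 9905, -1684)):
  c_1 = (-1)·(-2721) + (0)·(-3730) + 0·3299 + 2·998 + (0)·(-3154) + 0·9905 + (1)·(-1684) = 3033
  c_2 = (0)·(-2721) + (0)·(-3730) + 0·3299 + 1·998 + (0)·(-3154) + 0·9905 + (0)·(-1684) = 998
  c_3 = (-1)·(-2721) + (0)·(-3730) + 0·3299 + 0·998 + (0)·(-3154) + 0·9905 + (0)·(-1684) = 2721
  c_4 = (-1)·(-2721) + (-1)·(-3730) + 0·3299 + 0·998 + (1)·(-3154) + 0·9905 + (1)·(-1684) = 1613
  c_5 = (0)·(-2721) + (2)·(-3730) + 0·3299 + (-3)·(998) + (0)·(-3154) + 1·9905 + (-1)·(-1684) = 1135
  c_6 = (0)·(-2721) + (0)·(-3730) + 0·3299 + (-1)·(998) + (-1)·(-3154) + 0·9905 + (0)·(-1684) = 2156
  c_7 = (-3)·(-2721) + (0)·(-3730) + (-1)·(3299) + (-2)·(998) + (0)·(-3154) + 0·9905 + (1)·(-1684) = 1184
p = 5; digits c_i = Σ_j d_{ij}·5^j, 0 ≤ d_{ij} < 5:
  c_1 = 3033 = 3·5^0 + 1·5^1 + 1·5^2 + 4·5^3 + 4·5^4
  c_2 = 998 = 3·5^0 + 4·5^1 + 4·5^2 + 2·5^3 + 1·5^4
  c_3 = 2721 = 1·5^0 + 4·5^1 + 3·5^2 + 1·5^3 + 4·5^4
  c_4 = 1613 = 3·5^0 + 2·5^1 + 4·5^2 + 2·5^3 + 2·5^4
  c_5 = 1135 = 0·5^0 + 2·5^1 + 0·5^2 + 4·5^3 + 1·5^4
  c_6 = 2156 = 1·5^0 + 1·5^1 + 1·5^2 + 2·5^3 + 3·5^4
  c_7 = 1184 = 4·5^0 + 1·5^1 + 2·5^2 + 4·5^3 + 1·5^4
λ_0 = (3, 3, 1, 3, 0, 1, 4)
λ_1 = (1, 4, 4, 2, 2, 1, 1)
λ_2 = (1, 4, 3, 4, 0, 1, 2)
λ_3 = (4, 2, 1, 2, 4, 2, 4)
λ_4 = (4, 1, 4, 2, 1, 3, 1)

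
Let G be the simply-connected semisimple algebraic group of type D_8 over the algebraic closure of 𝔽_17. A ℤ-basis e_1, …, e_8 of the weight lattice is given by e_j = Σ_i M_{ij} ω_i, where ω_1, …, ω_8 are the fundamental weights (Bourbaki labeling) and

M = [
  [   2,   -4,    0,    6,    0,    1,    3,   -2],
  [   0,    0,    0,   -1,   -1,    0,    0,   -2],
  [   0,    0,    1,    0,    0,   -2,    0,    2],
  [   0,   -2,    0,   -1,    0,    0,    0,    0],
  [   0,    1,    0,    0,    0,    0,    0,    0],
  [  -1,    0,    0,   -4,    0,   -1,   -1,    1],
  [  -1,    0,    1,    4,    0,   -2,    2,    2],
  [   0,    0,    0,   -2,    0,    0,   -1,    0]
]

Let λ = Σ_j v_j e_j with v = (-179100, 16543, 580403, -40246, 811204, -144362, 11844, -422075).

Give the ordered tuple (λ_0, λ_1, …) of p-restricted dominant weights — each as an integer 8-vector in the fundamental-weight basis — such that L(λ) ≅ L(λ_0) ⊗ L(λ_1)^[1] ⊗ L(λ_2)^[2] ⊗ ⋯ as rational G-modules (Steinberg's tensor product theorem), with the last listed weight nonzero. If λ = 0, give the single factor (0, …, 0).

In the fundamental-weight basis, λ has coordinates c = M·v (v = (-179100, 16543, 580403, -40246, 811204, -144362, 11844, -422075)):
  c_1 = 2*-179100 + -4*16543 + 0*580403 + 6*-40246 + 0*811204 + 1*-144362 + 3*11844 + -2*-422075 = 69472
  c_2 = 0*-179100 + 0*16543 + 0*580403 + -1*-40246 + -1*811204 + 0*-144362 + 0*11844 + -2*-422075 = 73192
  c_3 = 0*-179100 + 0*16543 + 1*580403 + 0*-40246 + 0*811204 + -2*-144362 + 0*11844 + 2*-422075 = 24977
  c_4 = 0*-179100 + -2*16543 + 0*580403 + -1*-40246 + 0*811204 + 0*-144362 + 0*11844 + 0*-422075 = 7160
  c_5 = 0*-179100 + 1*16543 + 0*580403 + 0*-40246 + 0*811204 + 0*-144362 + 0*11844 + 0*-422075 = 16543
  c_6 = -1*-179100 + 0*16543 + 0*580403 + -4*-40246 + 0*811204 + -1*-144362 + -1*11844 + 1*-422075 = 50527
  c_7 = -1*-179100 + 0*16543 + 1*580403 + 4*-40246 + 0*811204 + -2*-144362 + 2*11844 + 2*-422075 = 66781
  c_8 = 0*-179100 + 0*16543 + 0*580403 + -2*-40246 + 0*811204 + 0*-144362 + -1*11844 + 0*-422075 = 68648
Writing each c_i in base p = 17:
  c_1 = 69472 = 10·17^0 + 6·17^1 + 2·17^2 + 14·17^3
  c_2 = 73192 = 7·17^0 + 4·17^1 + 15·17^2 + 14·17^3
  c_3 = 24977 = 4·17^0 + 7·17^1 + 1·17^2 + 5·17^3
  c_4 = 7160 = 3·17^0 + 13·17^1 + 7·17^2 + 1·17^3
  c_5 = 16543 = 2·17^0 + 4·17^1 + 6·17^2 + 3·17^3
  c_6 = 50527 = 3·17^0 + 14·17^1 + 4·17^2 + 10·17^3
  c_7 = 66781 = 5·17^0 + 1·17^1 + 10·17^2 + 13·17^3
  c_8 = 68648 = 2·17^0 + 9·17^1 + 16·17^2 + 13·17^3
λ_0 = (10, 7, 4, 3, 2, 3, 5, 2)
λ_1 = (6, 4, 7, 13, 4, 14, 1, 9)
λ_2 = (2, 15, 1, 7, 6, 4, 10, 16)
λ_3 = (14, 14, 5, 1, 3, 10, 13, 13)

((10, 7, 4, 3, 2, 3, 5, 2), (6, 4, 7, 13, 4, 14, 1, 9), (2, 15, 1, 7, 6, 4, 10, 16), (14, 14, 5, 1, 3, 10, 13, 13))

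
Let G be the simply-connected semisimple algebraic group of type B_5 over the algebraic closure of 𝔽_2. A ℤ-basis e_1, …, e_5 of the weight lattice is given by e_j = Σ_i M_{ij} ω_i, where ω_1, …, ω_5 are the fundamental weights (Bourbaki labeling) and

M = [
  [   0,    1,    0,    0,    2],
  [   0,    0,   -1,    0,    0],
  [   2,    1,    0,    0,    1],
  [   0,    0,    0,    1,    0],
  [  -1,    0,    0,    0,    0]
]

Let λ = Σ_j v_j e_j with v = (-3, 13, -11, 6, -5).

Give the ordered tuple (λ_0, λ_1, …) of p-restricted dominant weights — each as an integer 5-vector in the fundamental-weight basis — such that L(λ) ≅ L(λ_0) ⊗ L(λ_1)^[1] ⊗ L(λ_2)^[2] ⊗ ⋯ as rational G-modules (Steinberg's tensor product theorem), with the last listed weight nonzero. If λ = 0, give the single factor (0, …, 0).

((1, 1, 0, 0, 1), (1, 1, 1, 1, 1), (0, 0, 0, 1, 0), (0, 1, 0, 0, 0))

In the fundamental-weight basis, λ has coordinates c = M·v (v = (-3, 13, -11, 6, -5)):
  c_1 = (0)·(-3) + 1·13 + (0)·(-11) + 0·6 + (2)·(-5) = 3
  c_2 = (0)·(-3) + 0·13 + (-1)·(-11) + 0·6 + (0)·(-5) = 11
  c_3 = (2)·(-3) + 1·13 + (0)·(-11) + 0·6 + (1)·(-5) = 2
  c_4 = (0)·(-3) + 0·13 + (0)·(-11) + 1·6 + (0)·(-5) = 6
  c_5 = (-1)·(-3) + 0·13 + (0)·(-11) + 0·6 + (0)·(-5) = 3
Base-2 expansion of each c_i:
  c_1 = 3 = 1·2^0 + 1·2^1
  c_2 = 11 = 1·2^0 + 1·2^1 + 0·2^2 + 1·2^3
  c_3 = 2 = 0·2^0 + 1·2^1
  c_4 = 6 = 0·2^0 + 1·2^1 + 1·2^2
  c_5 = 3 = 1·2^0 + 1·2^1
λ_0 = (1, 1, 0, 0, 1)
λ_1 = (1, 1, 1, 1, 1)
λ_2 = (0, 0, 0, 1, 0)
λ_3 = (0, 1, 0, 0, 0)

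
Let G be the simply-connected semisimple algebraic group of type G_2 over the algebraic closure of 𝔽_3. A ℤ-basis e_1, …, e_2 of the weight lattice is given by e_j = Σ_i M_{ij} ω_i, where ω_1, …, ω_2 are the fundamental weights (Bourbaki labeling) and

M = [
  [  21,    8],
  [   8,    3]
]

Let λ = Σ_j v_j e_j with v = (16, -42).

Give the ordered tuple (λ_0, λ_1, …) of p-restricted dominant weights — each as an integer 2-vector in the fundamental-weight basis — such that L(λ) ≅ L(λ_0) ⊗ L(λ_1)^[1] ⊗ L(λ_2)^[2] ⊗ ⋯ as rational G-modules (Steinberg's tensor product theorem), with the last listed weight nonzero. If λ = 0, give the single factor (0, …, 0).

((0, 2),)

Compute c_i = Σ_j M_{ij} v_j with v = (16, -42):
  c_1 = 21*16 + 8*-42 = 0
  c_2 = 8*16 + 3*-42 = 2
Expand coordinatewise in base 3:
  c_1 = 0
  c_2 = 2 = 2·3^0
Factor λ_0 = (0, 2)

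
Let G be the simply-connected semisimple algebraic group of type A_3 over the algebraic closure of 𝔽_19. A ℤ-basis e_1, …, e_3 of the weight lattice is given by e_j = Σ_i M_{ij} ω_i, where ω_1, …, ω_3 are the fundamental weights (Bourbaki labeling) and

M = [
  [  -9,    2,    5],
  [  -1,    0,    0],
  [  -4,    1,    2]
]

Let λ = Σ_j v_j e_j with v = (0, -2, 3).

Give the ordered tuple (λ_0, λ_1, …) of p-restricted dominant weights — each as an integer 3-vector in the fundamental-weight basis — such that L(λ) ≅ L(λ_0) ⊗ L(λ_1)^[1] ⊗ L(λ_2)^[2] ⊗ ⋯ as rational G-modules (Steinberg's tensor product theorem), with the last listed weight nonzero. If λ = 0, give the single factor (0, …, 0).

Change of basis e → ω: c = M·v where v = (0, -2, 3):
  c_1 = (-9)·(0) + (2)·(-2) + 5·3 = 11
  c_2 = (-1)·(0) + (0)·(-2) + 0·3 = 0
  c_3 = (-4)·(0) + (1)·(-2) + 2·3 = 4
Expand coordinatewise in base 19:
  c_1 = 11 = 11·19^0
  c_2 = 0
  c_3 = 4 = 4·19^0
Factor λ_0 = (11, 0, 4)

((11, 0, 4),)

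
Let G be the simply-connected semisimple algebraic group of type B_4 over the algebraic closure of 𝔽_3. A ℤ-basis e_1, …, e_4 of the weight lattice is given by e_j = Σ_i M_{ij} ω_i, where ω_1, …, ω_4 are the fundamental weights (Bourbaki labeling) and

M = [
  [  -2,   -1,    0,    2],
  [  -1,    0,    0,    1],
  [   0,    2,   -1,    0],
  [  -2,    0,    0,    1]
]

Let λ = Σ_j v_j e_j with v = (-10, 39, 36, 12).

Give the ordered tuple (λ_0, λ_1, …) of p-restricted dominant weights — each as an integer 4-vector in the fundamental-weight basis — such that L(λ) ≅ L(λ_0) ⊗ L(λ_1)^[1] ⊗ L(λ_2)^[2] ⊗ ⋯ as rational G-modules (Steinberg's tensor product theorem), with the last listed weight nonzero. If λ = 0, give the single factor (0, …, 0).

Change of basis e → ω: c = M·v where v = (-10, 39, 36, 12):
  c_1 = (-2)·(-10) + (-1)·(39) + (0)·(36) + (2)·(12) = 5
  c_2 = (-1)·(-10) + (0)·(39) + (0)·(36) + (1)·(12) = 22
  c_3 = (0)·(-10) + (2)·(39) + (-1)·(36) + (0)·(12) = 42
  c_4 = (-2)·(-10) + (0)·(39) + (0)·(36) + (1)·(12) = 32
p = 3; digits c_i = Σ_j d_{ij}·3^j, 0 ≤ d_{ij} < 3:
  c_1 = 5 = 2·3^0 + 1·3^1
  c_2 = 22 = 1·3^0 + 1·3^1 + 2·3^2
  c_3 = 42 = 0·3^0 + 2·3^1 + 1·3^2 + 1·3^3
  c_4 = 32 = 2·3^0 + 1·3^1 + 0·3^2 + 1·3^3
p-restricted factor λ_0 = (2, 1, 0, 2)
p-restricted factor λ_1 = (1, 1, 2, 1)
p-restricted factor λ_2 = (0, 2, 1, 0)
p-restricted factor λ_3 = (0, 0, 1, 1)

((2, 1, 0, 2), (1, 1, 2, 1), (0, 2, 1, 0), (0, 0, 1, 1))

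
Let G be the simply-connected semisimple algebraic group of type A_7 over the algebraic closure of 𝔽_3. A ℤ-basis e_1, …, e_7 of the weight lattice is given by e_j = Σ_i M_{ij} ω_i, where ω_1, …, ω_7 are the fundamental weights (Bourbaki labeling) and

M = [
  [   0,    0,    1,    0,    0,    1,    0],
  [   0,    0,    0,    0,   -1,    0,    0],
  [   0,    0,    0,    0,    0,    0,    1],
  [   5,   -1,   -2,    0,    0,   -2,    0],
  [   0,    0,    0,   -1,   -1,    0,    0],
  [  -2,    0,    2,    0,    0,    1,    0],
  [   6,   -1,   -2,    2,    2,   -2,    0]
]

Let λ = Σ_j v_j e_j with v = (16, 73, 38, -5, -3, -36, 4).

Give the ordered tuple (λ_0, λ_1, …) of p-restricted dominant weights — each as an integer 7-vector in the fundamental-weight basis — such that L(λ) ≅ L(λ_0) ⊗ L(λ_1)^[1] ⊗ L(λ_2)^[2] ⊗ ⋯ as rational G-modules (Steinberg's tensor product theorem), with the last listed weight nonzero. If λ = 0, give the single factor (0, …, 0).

((2, 0, 1, 0, 2, 2, 0), (0, 1, 1, 1, 2, 2, 1))

Change of basis e → ω: c = M·v where v = (16, 73, 38, -5, -3, -36, 4):
  c_1 = 0·16 + 0·73 + 1·38 + (0)·(-5) + (0)·(-3) + (1)·(-36) + 0·4 = 2
  c_2 = 0·16 + 0·73 + 0·38 + (0)·(-5) + (-1)·(-3) + (0)·(-36) + 0·4 = 3
  c_3 = 0·16 + 0·73 + 0·38 + (0)·(-5) + (0)·(-3) + (0)·(-36) + 1·4 = 4
  c_4 = 5·16 + (-1)·(73) + (-2)·(38) + (0)·(-5) + (0)·(-3) + (-2)·(-36) + 0·4 = 3
  c_5 = 0·16 + 0·73 + 0·38 + (-1)·(-5) + (-1)·(-3) + (0)·(-36) + 0·4 = 8
  c_6 = (-2)·(16) + 0·73 + 2·38 + (0)·(-5) + (0)·(-3) + (1)·(-36) + 0·4 = 8
  c_7 = 6·16 + (-1)·(73) + (-2)·(38) + (2)·(-5) + (2)·(-3) + (-2)·(-36) + 0·4 = 3
Writing each c_i in base p = 3:
  c_1 = 2 = 2·3^0
  c_2 = 3 = 0·3^0 + 1·3^1
  c_3 = 4 = 1·3^0 + 1·3^1
  c_4 = 3 = 0·3^0 + 1·3^1
  c_5 = 8 = 2·3^0 + 2·3^1
  c_6 = 8 = 2·3^0 + 2·3^1
  c_7 = 3 = 0·3^0 + 1·3^1
Factor λ_0 = (2, 0, 1, 0, 2, 2, 0)
Factor λ_1 = (0, 1, 1, 1, 2, 2, 1)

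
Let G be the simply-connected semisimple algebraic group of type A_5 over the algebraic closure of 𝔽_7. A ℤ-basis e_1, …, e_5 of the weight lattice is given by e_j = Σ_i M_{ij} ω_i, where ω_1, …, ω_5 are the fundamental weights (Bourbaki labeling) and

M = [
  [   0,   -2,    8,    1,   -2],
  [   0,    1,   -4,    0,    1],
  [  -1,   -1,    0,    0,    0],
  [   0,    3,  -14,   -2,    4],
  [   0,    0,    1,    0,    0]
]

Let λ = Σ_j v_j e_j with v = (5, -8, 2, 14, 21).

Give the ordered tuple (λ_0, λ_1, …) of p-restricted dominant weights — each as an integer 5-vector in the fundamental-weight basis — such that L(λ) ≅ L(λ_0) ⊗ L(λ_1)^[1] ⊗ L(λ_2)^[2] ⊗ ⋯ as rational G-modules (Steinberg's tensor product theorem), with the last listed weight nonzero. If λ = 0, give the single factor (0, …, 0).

Converting to the ω-basis (c_i = row i of M dotted with v = (5, -8, 2, 14, 21)):
  c_1 = 0*5 + -2*-8 + 8*2 + 1*14 + -2*21 = 4
  c_2 = 0*5 + 1*-8 + -4*2 + 0*14 + 1*21 = 5
  c_3 = -1*5 + -1*-8 + 0*2 + 0*14 + 0*21 = 3
  c_4 = 0*5 + 3*-8 + -14*2 + -2*14 + 4*21 = 4
  c_5 = 0*5 + 0*-8 + 1*2 + 0*14 + 0*21 = 2
Writing each c_i in base p = 7:
  c_1 = 4 = 4·7^0
  c_2 = 5 = 5·7^0
  c_3 = 3 = 3·7^0
  c_4 = 4 = 4·7^0
  c_5 = 2 = 2·7^0
λ_0 = (4, 5, 3, 4, 2)

((4, 5, 3, 4, 2),)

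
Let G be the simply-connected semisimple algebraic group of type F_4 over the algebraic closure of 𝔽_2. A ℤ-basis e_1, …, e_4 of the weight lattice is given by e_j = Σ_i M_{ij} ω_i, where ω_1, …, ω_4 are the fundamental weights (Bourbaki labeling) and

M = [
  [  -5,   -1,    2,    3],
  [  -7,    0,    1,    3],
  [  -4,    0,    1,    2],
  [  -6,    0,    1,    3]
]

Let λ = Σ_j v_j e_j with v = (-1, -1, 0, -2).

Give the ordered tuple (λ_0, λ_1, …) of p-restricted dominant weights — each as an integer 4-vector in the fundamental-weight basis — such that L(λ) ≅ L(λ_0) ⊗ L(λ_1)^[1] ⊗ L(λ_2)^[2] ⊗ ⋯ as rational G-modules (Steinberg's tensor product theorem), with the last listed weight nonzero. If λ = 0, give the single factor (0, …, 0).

In the fundamental-weight basis, λ has coordinates c = M·v (v = (-1, -1, 0, -2)):
  c_1 = (-5)·(-1) + (-1)·(-1) + (2)·(0) + (3)·(-2) = 0
  c_2 = (-7)·(-1) + (0)·(-1) + (1)·(0) + (3)·(-2) = 1
  c_3 = (-4)·(-1) + (0)·(-1) + (1)·(0) + (2)·(-2) = 0
  c_4 = (-6)·(-1) + (0)·(-1) + (1)·(0) + (3)·(-2) = 0
Base-2 expansion of each c_i:
  c_1 = 0
  c_2 = 1 = 1·2^0
  c_3 = 0
  c_4 = 0
λ_0 = (0, 1, 0, 0)

((0, 1, 0, 0),)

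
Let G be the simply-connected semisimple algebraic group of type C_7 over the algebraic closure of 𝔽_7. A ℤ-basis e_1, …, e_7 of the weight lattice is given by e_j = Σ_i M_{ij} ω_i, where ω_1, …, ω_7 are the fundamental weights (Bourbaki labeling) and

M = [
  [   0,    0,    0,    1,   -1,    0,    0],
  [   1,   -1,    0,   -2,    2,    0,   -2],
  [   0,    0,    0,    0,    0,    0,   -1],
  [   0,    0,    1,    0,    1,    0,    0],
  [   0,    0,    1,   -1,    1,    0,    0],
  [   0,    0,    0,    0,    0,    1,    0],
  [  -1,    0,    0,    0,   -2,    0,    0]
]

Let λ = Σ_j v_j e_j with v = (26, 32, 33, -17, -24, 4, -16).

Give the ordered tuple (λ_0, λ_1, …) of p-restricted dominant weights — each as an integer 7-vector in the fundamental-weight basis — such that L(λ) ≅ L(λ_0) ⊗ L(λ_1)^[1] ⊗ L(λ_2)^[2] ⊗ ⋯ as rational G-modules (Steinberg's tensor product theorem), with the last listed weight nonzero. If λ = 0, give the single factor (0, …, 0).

Change of basis e → ω: c = M·v where v = (26, 32, 33, -17, -24, 4, -16):
  c_1 = 0·26 + 0·32 + 0·33 + (1)·(-17) + (-1)·(-24) + 0·4 + (0)·(-16) = 7
  c_2 = 1·26 + (-1)·(32) + 0·33 + (-2)·(-17) + (2)·(-24) + 0·4 + (-2)·(-16) = 12
  c_3 = 0·26 + 0·32 + 0·33 + (0)·(-17) + (0)·(-24) + 0·4 + (-1)·(-16) = 16
  c_4 = 0·26 + 0·32 + 1·33 + (0)·(-17) + (1)·(-24) + 0·4 + (0)·(-16) = 9
  c_5 = 0·26 + 0·32 + 1·33 + (-1)·(-17) + (1)·(-24) + 0·4 + (0)·(-16) = 26
  c_6 = 0·26 + 0·32 + 0·33 + (0)·(-17) + (0)·(-24) + 1·4 + (0)·(-16) = 4
  c_7 = (-1)·(26) + 0·32 + 0·33 + (0)·(-17) + (-2)·(-24) + 0·4 + (0)·(-16) = 22
p = 7; digits c_i = Σ_j d_{ij}·7^j, 0 ≤ d_{ij} < 7:
  c_1 = 7 = 0·7^0 + 1·7^1
  c_2 = 12 = 5·7^0 + 1·7^1
  c_3 = 16 = 2·7^0 + 2·7^1
  c_4 = 9 = 2·7^0 + 1·7^1
  c_5 = 26 = 5·7^0 + 3·7^1
  c_6 = 4 = 4·7^0
  c_7 = 22 = 1·7^0 + 3·7^1
Factor λ_0 = (0, 5, 2, 2, 5, 4, 1)
Factor λ_1 = (1, 1, 2, 1, 3, 0, 3)

((0, 5, 2, 2, 5, 4, 1), (1, 1, 2, 1, 3, 0, 3))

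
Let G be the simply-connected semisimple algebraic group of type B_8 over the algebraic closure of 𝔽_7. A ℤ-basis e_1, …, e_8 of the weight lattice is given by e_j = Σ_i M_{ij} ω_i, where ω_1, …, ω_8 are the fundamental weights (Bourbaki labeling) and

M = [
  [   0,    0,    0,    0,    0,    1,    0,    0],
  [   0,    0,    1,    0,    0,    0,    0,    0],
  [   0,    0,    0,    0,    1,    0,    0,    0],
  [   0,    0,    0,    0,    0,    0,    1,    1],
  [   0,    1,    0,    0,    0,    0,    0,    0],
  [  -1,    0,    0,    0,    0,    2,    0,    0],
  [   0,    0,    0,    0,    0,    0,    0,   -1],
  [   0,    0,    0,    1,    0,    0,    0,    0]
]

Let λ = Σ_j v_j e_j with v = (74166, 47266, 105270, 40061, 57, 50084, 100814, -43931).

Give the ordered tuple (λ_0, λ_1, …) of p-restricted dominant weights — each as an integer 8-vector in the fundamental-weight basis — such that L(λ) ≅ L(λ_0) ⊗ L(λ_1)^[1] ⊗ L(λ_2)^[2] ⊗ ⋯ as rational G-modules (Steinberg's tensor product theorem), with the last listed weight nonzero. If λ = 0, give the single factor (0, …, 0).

((6, 4, 1, 1, 2, 4, 6, 0), (0, 2, 1, 6, 4, 4, 3, 4), (0, 6, 1, 5, 5, 5, 0, 5), (6, 5, 0, 4, 4, 5, 2, 4), (6, 1, 0, 2, 5, 3, 4, 2), (2, 6, 0, 3, 2, 1, 2, 2))

Compute c_i = Σ_j M_{ij} v_j with v = (74166, 47266, 105270, 40061, 57, 50084, 100814, -43931):
  c_1 = 0*74166 + 0*47266 + 0*105270 + 0*40061 + 0*57 + 1*50084 + 0*100814 + 0*-43931 = 50084
  c_2 = 0*74166 + 0*47266 + 1*105270 + 0*40061 + 0*57 + 0*50084 + 0*100814 + 0*-43931 = 105270
  c_3 = 0*74166 + 0*47266 + 0*105270 + 0*40061 + 1*57 + 0*50084 + 0*100814 + 0*-43931 = 57
  c_4 = 0*74166 + 0*47266 + 0*105270 + 0*40061 + 0*57 + 0*50084 + 1*100814 + 1*-43931 = 56883
  c_5 = 0*74166 + 1*47266 + 0*105270 + 0*40061 + 0*57 + 0*50084 + 0*100814 + 0*-43931 = 47266
  c_6 = -1*74166 + 0*47266 + 0*105270 + 0*40061 + 0*57 + 2*50084 + 0*100814 + 0*-43931 = 26002
  c_7 = 0*74166 + 0*47266 + 0*105270 + 0*40061 + 0*57 + 0*50084 + 0*100814 + -1*-43931 = 43931
  c_8 = 0*74166 + 0*47266 + 0*105270 + 1*40061 + 0*57 + 0*50084 + 0*100814 + 0*-43931 = 40061
Base-7 expansion of each c_i:
  c_1 = 50084 = 6·7^0 + 0·7^1 + 0·7^2 + 6·7^3 + 6·7^4 + 2·7^5
  c_2 = 105270 = 4·7^0 + 2·7^1 + 6·7^2 + 5·7^3 + 1·7^4 + 6·7^5
  c_3 = 57 = 1·7^0 + 1·7^1 + 1·7^2
  c_4 = 56883 = 1·7^0 + 6·7^1 + 5·7^2 + 4·7^3 + 2·7^4 + 3·7^5
  c_5 = 47266 = 2·7^0 + 4·7^1 + 5·7^2 + 4·7^3 + 5·7^4 + 2·7^5
  c_6 = 26002 = 4·7^0 + 4·7^1 + 5·7^2 + 5·7^3 + 3·7^4 + 1·7^5
  c_7 = 43931 = 6·7^0 + 3·7^1 + 0·7^2 + 2·7^3 + 4·7^4 + 2·7^5
  c_8 = 40061 = 0·7^0 + 4·7^1 + 5·7^2 + 4·7^3 + 2·7^4 + 2·7^5
Factor λ_0 = (6, 4, 1, 1, 2, 4, 6, 0)
Factor λ_1 = (0, 2, 1, 6, 4, 4, 3, 4)
Factor λ_2 = (0, 6, 1, 5, 5, 5, 0, 5)
Factor λ_3 = (6, 5, 0, 4, 4, 5, 2, 4)
Factor λ_4 = (6, 1, 0, 2, 5, 3, 4, 2)
Factor λ_5 = (2, 6, 0, 3, 2, 1, 2, 2)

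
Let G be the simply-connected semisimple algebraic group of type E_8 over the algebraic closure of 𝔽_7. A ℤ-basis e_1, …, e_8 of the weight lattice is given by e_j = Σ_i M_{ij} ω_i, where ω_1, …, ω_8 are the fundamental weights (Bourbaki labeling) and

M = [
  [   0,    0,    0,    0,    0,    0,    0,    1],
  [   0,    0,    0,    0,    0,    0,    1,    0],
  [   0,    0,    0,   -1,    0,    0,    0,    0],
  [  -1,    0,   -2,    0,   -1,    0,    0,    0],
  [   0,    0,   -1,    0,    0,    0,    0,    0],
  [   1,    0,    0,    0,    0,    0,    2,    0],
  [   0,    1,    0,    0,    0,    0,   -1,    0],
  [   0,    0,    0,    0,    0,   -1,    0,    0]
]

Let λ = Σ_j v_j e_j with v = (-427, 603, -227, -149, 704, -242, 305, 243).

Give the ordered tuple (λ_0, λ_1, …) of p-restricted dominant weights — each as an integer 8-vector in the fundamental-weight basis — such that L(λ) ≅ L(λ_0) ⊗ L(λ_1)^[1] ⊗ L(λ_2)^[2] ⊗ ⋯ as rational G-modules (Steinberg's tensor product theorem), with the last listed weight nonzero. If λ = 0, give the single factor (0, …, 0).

((5, 4, 2, 2, 3, 1, 4, 4), (6, 1, 0, 4, 4, 5, 0, 6), (4, 6, 3, 3, 4, 3, 6, 4))

ω-coordinates c = M·v, v = (-427, 603, -227, -149, 704, -242, 305, 243):
  c_1 = (0)·(-427) + 0·603 + (0)·(-227) + (0)·(-149) + 0·704 + (0)·(-242) + 0·305 + 1·243 = 243
  c_2 = (0)·(-427) + 0·603 + (0)·(-227) + (0)·(-149) + 0·704 + (0)·(-242) + 1·305 + 0·243 = 305
  c_3 = (0)·(-427) + 0·603 + (0)·(-227) + (-1)·(-149) + 0·704 + (0)·(-242) + 0·305 + 0·243 = 149
  c_4 = (-1)·(-427) + 0·603 + (-2)·(-227) + (0)·(-149) + (-1)·(704) + (0)·(-242) + 0·305 + 0·243 = 177
  c_5 = (0)·(-427) + 0·603 + (-1)·(-227) + (0)·(-149) + 0·704 + (0)·(-242) + 0·305 + 0·243 = 227
  c_6 = (1)·(-427) + 0·603 + (0)·(-227) + (0)·(-149) + 0·704 + (0)·(-242) + 2·305 + 0·243 = 183
  c_7 = (0)·(-427) + 1·603 + (0)·(-227) + (0)·(-149) + 0·704 + (0)·(-242) + (-1)·(305) + 0·243 = 298
  c_8 = (0)·(-427) + 0·603 + (0)·(-227) + (0)·(-149) + 0·704 + (-1)·(-242) + 0·305 + 0·243 = 242
Writing each c_i in base p = 7:
  c_1 = 243 = 5·7^0 + 6·7^1 + 4·7^2
  c_2 = 305 = 4·7^0 + 1·7^1 + 6·7^2
  c_3 = 149 = 2·7^0 + 0·7^1 + 3·7^2
  c_4 = 177 = 2·7^0 + 4·7^1 + 3·7^2
  c_5 = 227 = 3·7^0 + 4·7^1 + 4·7^2
  c_6 = 183 = 1·7^0 + 5·7^1 + 3·7^2
  c_7 = 298 = 4·7^0 + 0·7^1 + 6·7^2
  c_8 = 242 = 4·7^0 + 6·7^1 + 4·7^2
p-restricted factor λ_0 = (5, 4, 2, 2, 3, 1, 4, 4)
p-restricted factor λ_1 = (6, 1, 0, 4, 4, 5, 0, 6)
p-restricted factor λ_2 = (4, 6, 3, 3, 4, 3, 6, 4)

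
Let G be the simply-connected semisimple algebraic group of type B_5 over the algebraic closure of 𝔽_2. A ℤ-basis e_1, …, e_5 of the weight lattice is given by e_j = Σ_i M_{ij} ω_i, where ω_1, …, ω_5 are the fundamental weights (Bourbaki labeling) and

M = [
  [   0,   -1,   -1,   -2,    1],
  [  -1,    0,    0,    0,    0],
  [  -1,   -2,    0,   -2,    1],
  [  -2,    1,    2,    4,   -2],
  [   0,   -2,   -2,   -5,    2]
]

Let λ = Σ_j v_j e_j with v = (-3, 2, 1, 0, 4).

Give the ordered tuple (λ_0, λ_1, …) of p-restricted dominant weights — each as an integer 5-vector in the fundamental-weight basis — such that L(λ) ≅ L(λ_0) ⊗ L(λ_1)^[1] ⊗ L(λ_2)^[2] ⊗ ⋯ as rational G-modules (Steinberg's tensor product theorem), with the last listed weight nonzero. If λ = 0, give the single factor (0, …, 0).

Change of basis e → ω: c = M·v where v = (-3, 2, 1, 0, 4):
  c_1 = 0*-3 + -1*2 + -1*1 + -2*0 + 1*4 = 1
  c_2 = -1*-3 + 0*2 + 0*1 + 0*0 + 0*4 = 3
  c_3 = -1*-3 + -2*2 + 0*1 + -2*0 + 1*4 = 3
  c_4 = -2*-3 + 1*2 + 2*1 + 4*0 + -2*4 = 2
  c_5 = 0*-3 + -2*2 + -2*1 + -5*0 + 2*4 = 2
Writing each c_i in base p = 2:
  c_1 = 1 = 1·2^0
  c_2 = 3 = 1·2^0 + 1·2^1
  c_3 = 3 = 1·2^0 + 1·2^1
  c_4 = 2 = 0·2^0 + 1·2^1
  c_5 = 2 = 0·2^0 + 1·2^1
p-restricted factor λ_0 = (1, 1, 1, 0, 0)
p-restricted factor λ_1 = (0, 1, 1, 1, 1)

((1, 1, 1, 0, 0), (0, 1, 1, 1, 1))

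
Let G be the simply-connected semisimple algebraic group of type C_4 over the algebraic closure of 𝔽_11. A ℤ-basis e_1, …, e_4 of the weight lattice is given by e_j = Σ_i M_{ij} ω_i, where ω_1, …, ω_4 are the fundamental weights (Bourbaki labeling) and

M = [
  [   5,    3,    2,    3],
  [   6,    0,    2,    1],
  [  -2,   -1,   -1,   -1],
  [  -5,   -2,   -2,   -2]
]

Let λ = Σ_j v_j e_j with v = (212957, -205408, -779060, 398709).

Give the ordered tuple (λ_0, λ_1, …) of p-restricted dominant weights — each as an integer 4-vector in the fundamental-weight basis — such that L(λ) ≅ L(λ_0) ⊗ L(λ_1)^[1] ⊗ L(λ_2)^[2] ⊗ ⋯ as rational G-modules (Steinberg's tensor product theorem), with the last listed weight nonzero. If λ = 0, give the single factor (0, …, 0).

((9, 4, 4, 0), (4, 10, 0, 1), (0, 9, 1, 2), (10, 0, 10, 3), (5, 8, 10, 7))

ω-coordinates c = M·v, v = (212957, -205408, -779060, 398709):
  c_1 = 5*212957 + 3*-205408 + 2*-779060 + 3*398709 = 86568
  c_2 = 6*212957 + 0*-205408 + 2*-779060 + 1*398709 = 118331
  c_3 = -2*212957 + -1*-205408 + -1*-779060 + -1*398709 = 159845
  c_4 = -5*212957 + -2*-205408 + -2*-779060 + -2*398709 = 106733
p = 11; digits c_i = Σ_j d_{ij}·11^j, 0 ≤ d_{ij} < 11:
  c_1 = 86568 = 9·11^0 + 4·11^1 + 0·11^2 + 10·11^3 + 5·11^4
  c_2 = 118331 = 4·11^0 + 10·11^1 + 9·11^2 + 0·11^3 + 8·11^4
  c_3 = 159845 = 4·11^0 + 0·11^1 + 1·11^2 + 10·11^3 + 10·11^4
  c_4 = 106733 = 0·11^0 + 1·11^1 + 2·11^2 + 3·11^3 + 7·11^4
λ_0 = (9, 4, 4, 0)
λ_1 = (4, 10, 0, 1)
λ_2 = (0, 9, 1, 2)
λ_3 = (10, 0, 10, 3)
λ_4 = (5, 8, 10, 7)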